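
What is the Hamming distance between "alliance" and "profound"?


Comparing character by character (same length = 8):
  Pos 0: 'a' vs 'p' !=
  Pos 1: 'l' vs 'r' !=
  Pos 2: 'l' vs 'o' !=
  Pos 3: 'i' vs 'f' !=
  Pos 4: 'a' vs 'o' !=
  Pos 5: 'n' vs 'u' !=
  Pos 6: 'c' vs 'n' !=
  Pos 7: 'e' vs 'd' !=
Hamming distance = 8


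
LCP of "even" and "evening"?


Word 1: "even"
Word 2: "evening"
Comparing from start:
  Pos 0: 'e' == 'e'
  Pos 1: 'v' == 'v'
  Pos 2: 'e' == 'e'
  Pos 3: 'n' == 'n'
LCP = "even" (length 4)


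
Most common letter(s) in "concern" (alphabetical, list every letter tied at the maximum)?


Word: "concern"
Letter counts:
  'c': 2
  'e': 1
  'n': 2
  'o': 1
  'r': 1
Maximum count = 2
Most frequent = 'c', 'n' (2 times each)


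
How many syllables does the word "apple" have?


Word: "apple"
Syllable breakdown: ap | ple
Counting: 2 parts
= 2 syllables


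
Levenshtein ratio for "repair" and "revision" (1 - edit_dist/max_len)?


Word 1: "repair" (length 6)
Word 2: "revision" (length 8)
One optimal edit sequence:
  1. keep 'r'
  2. keep 'e'
  3. insert 'v'  (+1)
  4. substitute 'p' -> 'i'  (+1)
  5. substitute 'a' -> 's'  (+1)
  6. keep 'i'
  7. insert 'o'  (+1)
  8. substitute 'r' -> 'n'  (+1)
Edit distance = 5
Max length = max(6, 8) = 8
Similarity = 1 - 5/8
= 0.3750


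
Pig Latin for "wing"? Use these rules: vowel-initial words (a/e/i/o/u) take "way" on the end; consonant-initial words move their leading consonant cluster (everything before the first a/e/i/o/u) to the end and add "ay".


Word: "wing"
Starts with consonant(s) → move to end, add 'ay'
Consonant cluster: "w"
Pig Latin = "ingway"


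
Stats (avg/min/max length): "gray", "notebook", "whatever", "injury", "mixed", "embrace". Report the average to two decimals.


Lengths: "gray"=4, "notebook"=8, "whatever"=8, "injury"=6, "mixed"=5, "embrace"=7
Sum = 38, Count = 6
Average = 38/6 = 6.33
= avg=6.33, min=4, max=8


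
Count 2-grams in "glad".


Word: "glad" (length 4)
Number of 2-grams = length - 2 + 1 = 4 - 2 + 1
= 3


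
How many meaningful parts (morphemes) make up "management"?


Word: "management"
Morphemes: manage / -ment
Each morpheme carries meaning
= 2 morphemes


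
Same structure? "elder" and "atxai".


Pattern of "elder": [0, 1, 2, 0, 3]
Pattern of "atxai": [0, 1, 2, 0, 3]
Patterns match
Same pattern = Yes


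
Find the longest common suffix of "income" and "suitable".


Word 1: "income"
Word 2: "suitable"
Comparing from end:
  Pos -1: 'e' == 'e'
  Pos -2: 'm' != 'l' (stop)
LCS = "e" (length 1)


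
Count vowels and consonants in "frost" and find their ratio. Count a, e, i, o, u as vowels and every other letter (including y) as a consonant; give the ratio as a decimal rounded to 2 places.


Word: "frost"
Vowels (a,e,i,o,u): 1
Consonants: 4
Ratio = 1/4
= 0.25


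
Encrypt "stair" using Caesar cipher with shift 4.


Word: "stair"
Shift: 4
Each letter → (letter + shift) mod 26:
  's' (18) + 4 = 22 → 'w'
  't' (19) + 4 = 23 → 'x'
  'a' (0) + 4 = 4 → 'e'
  'i' (8) + 4 = 12 → 'm'
  'r' (17) + 4 = 21 → 'v'
Result = "wxemv"


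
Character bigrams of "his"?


Word: "his" (length 3)
Number of bigrams = 3 - 2 + 1 = 2
  Position 0: "hi"
  Position 1: "is"
Bigrams = "hi", "is"


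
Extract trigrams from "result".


Word: "result" (length 6)
Number of trigrams = 6 - 3 + 1 = 4
  Position 0: "res"
  Position 1: "esu"
  Position 2: "sul"
  Position 3: "ult"
Trigrams = "res", "esu", "sul", "ult"


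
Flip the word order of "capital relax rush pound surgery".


Original: "capital relax rush pound surgery"
Words (1..n): capital | relax | rush | pound | surgery
Reversed (n..1): surgery | pound | rush | relax | capital
Result = "surgery pound rush relax capital"


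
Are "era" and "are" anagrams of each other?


Word 1: "era" → sorted: aer
Word 2: "are" → sorted: aer
Same letters? aer == aer
Anagram = Yes


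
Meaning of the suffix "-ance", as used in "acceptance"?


Suffix: -ance
Example: acceptance = accept + -ance
Meaning = state of


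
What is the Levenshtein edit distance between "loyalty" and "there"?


Word 1: "loyalty" (length 7)
Word 2: "there" (length 5)
One optimal edit sequence (insert/delete/substitute each cost 1):
  1. delete 'l'  (+1)
  2. delete 'o'  (+1)
  3. substitute 'y' -> 't'  (+1)
  4. substitute 'a' -> 'h'  (+1)
  5. substitute 'l' -> 'e'  (+1)
  6. substitute 't' -> 'r'  (+1)
  7. substitute 'y' -> 'e'  (+1)
Total edit operations: 7
Edit distance = 7


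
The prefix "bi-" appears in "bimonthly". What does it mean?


Prefix: bi-
Example: bimonthly = bi- + monthly
Meaning = two


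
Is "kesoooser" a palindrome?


Word: "kesoooser"
Reversed: "resooosek"
Forward == Backward? kesoooser != resooosek
Palindrome = No


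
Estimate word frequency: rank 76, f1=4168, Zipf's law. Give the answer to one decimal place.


Zipf's law: f(r) = f(1) / r
f(1) = 4168
f(76) = 4168 / 76
= 54.8 occurrences


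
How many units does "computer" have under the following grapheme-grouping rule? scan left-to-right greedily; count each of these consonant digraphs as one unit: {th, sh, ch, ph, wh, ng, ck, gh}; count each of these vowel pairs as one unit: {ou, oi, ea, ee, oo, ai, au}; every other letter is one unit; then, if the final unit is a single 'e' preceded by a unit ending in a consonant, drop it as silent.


Word: "computer" (8 letters)
Left-to-right scan:
  (1) 'c' (letter)
  (2) 'o' (letter)
  (3) 'm' (letter)
  (4) 'p' (letter)
  (5) 'u' (letter)
  (6) 't' (letter)
  (7) 'e' (letter)
  (8) 'r' (letter)
Units from scan: 8
Sound units = 8 units


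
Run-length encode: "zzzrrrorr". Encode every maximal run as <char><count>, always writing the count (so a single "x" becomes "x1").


String: "zzzrrrorr"
Scanning for consecutive runs:
  'z' x 3
  'r' x 3
  'o' x 1
  'r' x 2
RLE = "z3r3o1r2"


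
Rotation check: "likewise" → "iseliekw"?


Word: "likewise", Candidate: "iseliekw"
Method: check if candidate is substring of word+word
"likewiselikewise" contains "iseliekw"? No
Is rotation = No


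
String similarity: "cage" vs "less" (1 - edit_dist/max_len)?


Word 1: "cage" (length 4)
Word 2: "less" (length 4)
One optimal edit sequence:
  1. substitute 'c' -> 'l'  (+1)
  2. substitute 'a' -> 'e'  (+1)
  3. substitute 'g' -> 's'  (+1)
  4. substitute 'e' -> 's'  (+1)
Edit distance = 4
Max length = max(4, 4) = 4
Similarity = 1 - 4/4
= 0.0000


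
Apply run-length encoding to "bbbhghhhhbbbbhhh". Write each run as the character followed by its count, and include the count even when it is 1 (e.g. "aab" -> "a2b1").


String: "bbbhghhhhbbbbhhh"
Scanning for consecutive runs:
  'b' x 3
  'h' x 1
  'g' x 1
  'h' x 4
  'b' x 4
  'h' x 3
RLE = "b3h1g1h4b4h3"


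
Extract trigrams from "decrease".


Word: "decrease" (length 8)
Number of trigrams = 8 - 3 + 1 = 6
  Position 0: "dec"
  Position 1: "ecr"
  Position 2: "cre"
  Position 3: "rea"
  Position 4: "eas"
  Position 5: "ase"
Trigrams = "dec", "ecr", "cre", "rea", "eas", "ase"


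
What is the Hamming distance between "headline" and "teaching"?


Comparing character by character (same length = 8):
  Pos 0: 'h' vs 't' !=
  Pos 1: 'e' vs 'e' =
  Pos 2: 'a' vs 'a' =
  Pos 3: 'd' vs 'c' !=
  Pos 4: 'l' vs 'h' !=
  Pos 5: 'i' vs 'i' =
  Pos 6: 'n' vs 'n' =
  Pos 7: 'e' vs 'g' !=
Hamming distance = 4


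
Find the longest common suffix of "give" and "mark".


Word 1: "give"
Word 2: "mark"
Comparing from end:
  Pos -1: 'e' != 'k' (stop)
LCS = "" (length 0)


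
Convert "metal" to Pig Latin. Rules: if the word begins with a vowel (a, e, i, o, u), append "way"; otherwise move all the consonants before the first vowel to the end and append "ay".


Word: "metal"
Starts with consonant(s) → move to end, add 'ay'
Consonant cluster: "m"
Pig Latin = "etalmay"


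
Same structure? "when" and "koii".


Pattern of "when": [0, 1, 2, 3]
Pattern of "koii": [0, 1, 2, 2]
Patterns do not match
Same pattern = No


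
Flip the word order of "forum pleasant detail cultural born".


Original: "forum pleasant detail cultural born"
Words (1..n): forum | pleasant | detail | cultural | born
Reversed (n..1): born | cultural | detail | pleasant | forum
Result = "born cultural detail pleasant forum"


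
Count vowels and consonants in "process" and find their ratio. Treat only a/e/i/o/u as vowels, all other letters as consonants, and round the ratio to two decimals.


Word: "process"
Vowels (a,e,i,o,u): 2
Consonants: 5
Ratio = 2/5
= 0.40


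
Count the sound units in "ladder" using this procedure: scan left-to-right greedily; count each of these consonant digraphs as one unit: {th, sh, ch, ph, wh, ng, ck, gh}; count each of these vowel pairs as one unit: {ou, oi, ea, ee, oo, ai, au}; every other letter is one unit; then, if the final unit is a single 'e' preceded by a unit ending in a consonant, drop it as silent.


Word: "ladder" (6 letters)
Left-to-right scan:
  (1) 'l' (letter)
  (2) 'a' (letter)
  (3) 'd' (letter)
  (4) 'd' (letter)
  (5) 'e' (letter)
  (6) 'r' (letter)
Units from scan: 6
Sound units = 6 units


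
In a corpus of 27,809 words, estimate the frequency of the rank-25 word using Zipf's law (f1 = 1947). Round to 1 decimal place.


Zipf's law: f(r) = f(1) / r
f(1) = 1947
f(25) = 1947 / 25
= 77.9 occurrences


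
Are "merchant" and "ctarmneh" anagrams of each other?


Word 1: "merchant" → sorted: acehmnrt
Word 2: "ctarmneh" → sorted: acehmnrt
Same letters? acehmnrt == acehmnrt
Anagram = Yes


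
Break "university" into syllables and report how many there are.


Word: "university"
Syllable breakdown: u | ni | ver | si | ty
Counting: 5 parts
= 5 syllables


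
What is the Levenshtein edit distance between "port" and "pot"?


Word 1: "port" (length 4)
Word 2: "pot" (length 3)
One optimal edit sequence (insert/delete/substitute each cost 1):
  1. keep 'p'
  2. keep 'o'
  3. delete 'r'  (+1)
  4. keep 't'
Total edit operations: 1
Edit distance = 1


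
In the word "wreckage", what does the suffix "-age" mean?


Suffix: -age
Example: wreckage = wreck + -age
Meaning = result / collection


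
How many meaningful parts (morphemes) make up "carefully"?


Word: "carefully"
Morphemes: care / -ful / -ly
Each morpheme carries meaning
= 3 morphemes


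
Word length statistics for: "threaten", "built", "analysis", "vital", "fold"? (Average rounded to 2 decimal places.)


Lengths: "threaten"=8, "built"=5, "analysis"=8, "vital"=5, "fold"=4
Sum = 30, Count = 5
Average = 30/5 = 6.00
= avg=6.00, min=4, max=8


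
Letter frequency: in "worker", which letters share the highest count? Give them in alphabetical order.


Word: "worker"
Letter counts:
  'e': 1
  'k': 1
  'o': 1
  'r': 2
  'w': 1
Maximum count = 2
Most frequent = 'r' (2 times each)


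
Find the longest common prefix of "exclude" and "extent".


Word 1: "exclude"
Word 2: "extent"
Comparing from start:
  Pos 0: 'e' == 'e'
  Pos 1: 'x' == 'x'
  Pos 2: 'c' != 't' (stop)
LCP = "ex" (length 2)


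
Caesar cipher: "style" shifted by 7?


Word: "style"
Shift: 7
Each letter → (letter + shift) mod 26:
  's' (18) + 7 = 25 → 'z'
  't' (19) + 7 = 0 → 'a'
  'y' (24) + 7 = 5 → 'f'
  'l' (11) + 7 = 18 → 's'
  'e' (4) + 7 = 11 → 'l'
Result = "zafsl"


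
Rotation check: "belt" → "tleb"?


Word: "belt", Candidate: "tleb"
Method: check if candidate is substring of word+word
"beltbelt" contains "tleb"? No
Is rotation = No


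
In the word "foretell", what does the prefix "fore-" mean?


Prefix: fore-
As in: foretell -> fore- + tell
Meaning = before


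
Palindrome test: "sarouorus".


Word: "sarouorus"
Reversed: "surouoras"
Forward == Backward? sarouorus != surouoras
Palindrome = No


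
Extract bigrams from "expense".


Word: "expense" (length 7)
Number of bigrams = 7 - 2 + 1 = 6
  Position 0: "ex"
  Position 1: "xp"
  Position 2: "pe"
  Position 3: "en"
  Position 4: "ns"
  Position 5: "se"
Bigrams = "ex", "xp", "pe", "en", "ns", "se"


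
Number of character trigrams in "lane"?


Word: "lane" (length 4)
Number of 3-grams = length - 3 + 1 = 4 - 3 + 1
= 2


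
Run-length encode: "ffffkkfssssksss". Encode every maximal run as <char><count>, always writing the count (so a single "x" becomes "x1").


String: "ffffkkfssssksss"
Scanning for consecutive runs:
  'f' x 4
  'k' x 2
  'f' x 1
  's' x 4
  'k' x 1
  's' x 3
RLE = "f4k2f1s4k1s3"


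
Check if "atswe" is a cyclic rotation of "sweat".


Word: "sweat", Candidate: "atswe"
Method: check if candidate is substring of word+word
"sweatsweat" contains "atswe"? Yes
Is rotation = Yes


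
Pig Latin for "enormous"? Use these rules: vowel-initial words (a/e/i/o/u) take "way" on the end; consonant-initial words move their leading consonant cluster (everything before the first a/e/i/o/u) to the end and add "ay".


Word: "enormous"
Starts with vowel → add 'way'
Pig Latin = "enormousway"


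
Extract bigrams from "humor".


Word: "humor" (length 5)
Number of bigrams = 5 - 2 + 1 = 4
  Position 0: "hu"
  Position 1: "um"
  Position 2: "mo"
  Position 3: "or"
Bigrams = "hu", "um", "mo", "or"


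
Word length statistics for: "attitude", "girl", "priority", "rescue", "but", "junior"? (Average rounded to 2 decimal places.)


Lengths: "attitude"=8, "girl"=4, "priority"=8, "rescue"=6, "but"=3, "junior"=6
Sum = 35, Count = 6
Average = 35/6 = 5.83
= avg=5.83, min=3, max=8


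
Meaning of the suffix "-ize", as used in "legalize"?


Suffix: -ize
As in: legalize -> legal + -ize
Meaning = to make


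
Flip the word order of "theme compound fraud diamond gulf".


Original: "theme compound fraud diamond gulf"
Words (1..n): theme | compound | fraud | diamond | gulf
Reversed (n..1): gulf | diamond | fraud | compound | theme
Result = "gulf diamond fraud compound theme"


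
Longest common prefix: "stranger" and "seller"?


Word 1: "stranger"
Word 2: "seller"
Comparing from start:
  Pos 0: 's' == 's'
  Pos 1: 't' != 'e' (stop)
LCP = "s" (length 1)


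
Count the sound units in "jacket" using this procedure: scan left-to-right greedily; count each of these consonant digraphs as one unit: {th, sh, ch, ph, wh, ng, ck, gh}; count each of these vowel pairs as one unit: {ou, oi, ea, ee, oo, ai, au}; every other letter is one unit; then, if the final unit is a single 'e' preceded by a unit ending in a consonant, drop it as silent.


Word: "jacket" (6 letters)
Left-to-right scan:
  1. 'j' (letter)
  2. 'a' (letter)
  3. 'ck' (digraph)
  4. 'e' (letter)
  5. 't' (letter)
Units from scan: 5
Sound units = 5 units


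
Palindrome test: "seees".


Word: "seees"
Reversed: "seees"
Forward == Backward? seees == seees
Palindrome = Yes


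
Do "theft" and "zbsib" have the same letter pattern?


Pattern of "theft": [0, 1, 2, 3, 0]
Pattern of "zbsib": [0, 1, 2, 3, 1]
Patterns do not match
Same pattern = No


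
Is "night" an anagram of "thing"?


Word 1: "thing" → sorted: ghint
Word 2: "night" → sorted: ghint
Same letters? ghint == ghint
Anagram = Yes


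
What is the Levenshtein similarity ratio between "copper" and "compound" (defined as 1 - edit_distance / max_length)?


Word 1: "copper" (length 6)
Word 2: "compound" (length 8)
One optimal edit sequence:
  1. keep 'c'
  2. keep 'o'
  3. insert 'm'  (+1)
  4. keep 'p'
  5. insert 'o'  (+1)
  6. substitute 'p' -> 'u'  (+1)
  7. substitute 'e' -> 'n'  (+1)
  8. substitute 'r' -> 'd'  (+1)
Edit distance = 5
Max length = max(6, 8) = 8
Similarity = 1 - 5/8
= 0.3750


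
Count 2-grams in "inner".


Word: "inner" (length 5)
Number of 2-grams = length - 2 + 1 = 5 - 2 + 1
= 4


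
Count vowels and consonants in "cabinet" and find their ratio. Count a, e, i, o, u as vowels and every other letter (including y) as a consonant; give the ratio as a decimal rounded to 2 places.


Word: "cabinet"
Vowels (a,e,i,o,u): 3
Consonants: 4
Ratio = 3/4
= 0.75


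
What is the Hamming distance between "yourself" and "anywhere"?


Comparing character by character (same length = 8):
  Pos 0: 'y' vs 'a' !=
  Pos 1: 'o' vs 'n' !=
  Pos 2: 'u' vs 'y' !=
  Pos 3: 'r' vs 'w' !=
  Pos 4: 's' vs 'h' !=
  Pos 5: 'e' vs 'e' =
  Pos 6: 'l' vs 'r' !=
  Pos 7: 'f' vs 'e' !=
Hamming distance = 7


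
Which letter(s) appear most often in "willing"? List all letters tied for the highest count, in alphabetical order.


Word: "willing"
Letter counts:
  'g': 1
  'i': 2
  'l': 2
  'n': 1
  'w': 1
Maximum count = 2
Most frequent = 'i', 'l' (2 times each)


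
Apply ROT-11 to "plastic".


Word: "plastic"
Shift: 11
Each letter → (letter + shift) mod 26:
  'p' (15) + 11 = 0 → 'a'
  'l' (11) + 11 = 22 → 'w'
  'a' (0) + 11 = 11 → 'l'
  's' (18) + 11 = 3 → 'd'
  't' (19) + 11 = 4 → 'e'
  'i' (8) + 11 = 19 → 't'
  'c' (2) + 11 = 13 → 'n'
Result = "awldetn"


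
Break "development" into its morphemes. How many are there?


Word: "development"
Morphemes: develop / -ment
Each morpheme carries meaning
= 2 morphemes


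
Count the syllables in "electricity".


Word: "electricity"
Syllable breakdown: e / lec / tric / i / ty
Counting: 5 parts
= 5 syllables


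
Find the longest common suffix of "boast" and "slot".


Word 1: "boast"
Word 2: "slot"
Comparing from end:
  Pos -1: 't' == 't'
  Pos -2: 's' != 'o' (stop)
LCS = "t" (length 1)


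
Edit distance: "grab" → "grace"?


Word 1: "grab" (length 4)
Word 2: "grace" (length 5)
One optimal edit sequence (insert/delete/substitute each cost 1):
  1. keep 'g'
  2. keep 'r'
  3. keep 'a'
  4. insert 'c'  (+1)
  5. substitute 'b' -> 'e'  (+1)
Total edit operations: 2
Edit distance = 2


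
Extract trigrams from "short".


Word: "short" (length 5)
Number of trigrams = 5 - 3 + 1 = 3
  Position 0: "sho"
  Position 1: "hor"
  Position 2: "ort"
Trigrams = "sho", "hor", "ort"


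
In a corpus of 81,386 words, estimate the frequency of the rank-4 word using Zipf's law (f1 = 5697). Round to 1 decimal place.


Zipf's law: f(r) = f(1) / r
f(1) = 5697
f(4) = 5697 / 4
= 1424.3 occurrences


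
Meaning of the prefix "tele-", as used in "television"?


Prefix: tele-
As in: television -> tele- + vision
Meaning = distant


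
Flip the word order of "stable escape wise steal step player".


Original: "stable escape wise steal step player"
Words (1..n): stable | escape | wise | steal | step | player
Reversed (n..1): player | step | steal | wise | escape | stable
Result = "player step steal wise escape stable"


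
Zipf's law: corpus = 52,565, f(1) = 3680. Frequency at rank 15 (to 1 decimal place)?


Zipf's law: f(r) = f(1) / r
f(1) = 3680
f(15) = 3680 / 15
= 245.3 occurrences


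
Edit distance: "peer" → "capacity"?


Word 1: "peer" (length 4)
Word 2: "capacity" (length 8)
One optimal edit sequence (insert/delete/substitute each cost 1):
  1. insert 'c'  (+1)
  2. insert 'a'  (+1)
  3. keep 'p'
  4. insert 'a'  (+1)
  5. insert 'c'  (+1)
  6. substitute 'e' -> 'i'  (+1)
  7. substitute 'e' -> 't'  (+1)
  8. substitute 'r' -> 'y'  (+1)
Total edit operations: 7
Edit distance = 7


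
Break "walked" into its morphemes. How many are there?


Word: "walked"
Morphemes: walk / -ed
Each morpheme carries meaning
= 2 morphemes


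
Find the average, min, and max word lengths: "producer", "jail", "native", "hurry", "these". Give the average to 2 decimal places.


Lengths: "producer"=8, "jail"=4, "native"=6, "hurry"=5, "these"=5
Sum = 28, Count = 5
Average = 28/5 = 5.60
= avg=5.60, min=4, max=8


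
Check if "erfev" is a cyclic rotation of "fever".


Word: "fever", Candidate: "erfev"
Method: check if candidate is substring of word+word
"feverfever" contains "erfev"? Yes
Is rotation = Yes


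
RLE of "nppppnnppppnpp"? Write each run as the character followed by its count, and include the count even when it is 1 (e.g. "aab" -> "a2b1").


String: "nppppnnppppnpp"
Scanning for consecutive runs:
  'n' x 1
  'p' x 4
  'n' x 2
  'p' x 4
  'n' x 1
  'p' x 2
RLE = "n1p4n2p4n1p2"


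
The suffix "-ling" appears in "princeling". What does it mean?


Suffix: -ling
Example: princeling (prince + -ling)
Meaning = small / young


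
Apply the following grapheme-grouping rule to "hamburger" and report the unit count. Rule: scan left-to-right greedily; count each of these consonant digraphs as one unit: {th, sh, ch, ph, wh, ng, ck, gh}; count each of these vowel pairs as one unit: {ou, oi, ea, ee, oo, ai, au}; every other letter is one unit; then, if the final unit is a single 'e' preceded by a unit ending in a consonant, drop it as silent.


Word: "hamburger" (9 letters)
Left-to-right scan:
  (1) 'h' (letter)
  (2) 'a' (letter)
  (3) 'm' (letter)
  (4) 'b' (letter)
  (5) 'u' (letter)
  (6) 'r' (letter)
  (7) 'g' (letter)
  (8) 'e' (letter)
  (9) 'r' (letter)
Units from scan: 9
Sound units = 9 units


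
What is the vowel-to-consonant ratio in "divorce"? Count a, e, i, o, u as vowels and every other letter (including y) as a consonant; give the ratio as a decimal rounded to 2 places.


Word: "divorce"
Vowels (a,e,i,o,u): 3
Consonants: 4
Ratio = 3/4
= 0.75


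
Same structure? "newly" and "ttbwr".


Pattern of "newly": [0, 1, 2, 3, 4]
Pattern of "ttbwr": [0, 0, 1, 2, 3]
Patterns do not match
Same pattern = No


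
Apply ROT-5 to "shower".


Word: "shower"
Shift: 5
Each letter → (letter + shift) mod 26:
  's' (18) + 5 = 23 → 'x'
  'h' (7) + 5 = 12 → 'm'
  'o' (14) + 5 = 19 → 't'
  'w' (22) + 5 = 1 → 'b'
  'e' (4) + 5 = 9 → 'j'
  'r' (17) + 5 = 22 → 'w'
Result = "xmtbjw"


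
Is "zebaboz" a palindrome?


Word: "zebaboz"
Reversed: "zobabez"
Forward == Backward? zebaboz != zobabez
Palindrome = No


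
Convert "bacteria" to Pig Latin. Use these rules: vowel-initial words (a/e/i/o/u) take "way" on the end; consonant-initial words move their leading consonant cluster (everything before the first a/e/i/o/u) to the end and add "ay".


Word: "bacteria"
Starts with consonant(s) → move to end, add 'ay'
Consonant cluster: "b"
Pig Latin = "acteriabay"


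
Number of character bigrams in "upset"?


Word: "upset" (length 5)
Number of 2-grams = length - 2 + 1 = 5 - 2 + 1
= 4


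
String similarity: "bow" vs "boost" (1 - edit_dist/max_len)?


Word 1: "bow" (length 3)
Word 2: "boost" (length 5)
One optimal edit sequence:
  1. keep 'b'
  2. insert 'o'  (+1)
  3. keep 'o'
  4. insert 's'  (+1)
  5. substitute 'w' -> 't'  (+1)
Edit distance = 3
Max length = max(3, 5) = 5
Similarity = 1 - 3/5
= 0.4000


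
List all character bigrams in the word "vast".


Word: "vast" (length 4)
Number of bigrams = 4 - 2 + 1 = 3
  Position 0: "va"
  Position 1: "as"
  Position 2: "st"
Bigrams = "va", "as", "st"


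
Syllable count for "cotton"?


Word: "cotton"
Syllable breakdown: cot | ton
Counting: 2 parts
= 2 syllables


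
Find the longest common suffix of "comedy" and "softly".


Word 1: "comedy"
Word 2: "softly"
Comparing from end:
  Pos -1: 'y' == 'y'
  Pos -2: 'd' != 'l' (stop)
LCS = "y" (length 1)


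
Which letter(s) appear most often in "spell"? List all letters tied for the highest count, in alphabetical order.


Word: "spell"
Letter counts:
  'e': 1
  'l': 2
  'p': 1
  's': 1
Maximum count = 2
Most frequent = 'l' (2 times each)


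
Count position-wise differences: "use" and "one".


Comparing character by character (same length = 3):
  Pos 0: 'u' vs 'o' !=
  Pos 1: 's' vs 'n' !=
  Pos 2: 'e' vs 'e' =
Hamming distance = 2


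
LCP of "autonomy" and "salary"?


Word 1: "autonomy"
Word 2: "salary"
Comparing from start:
  Pos 0: 'a' != 's' (stop)
LCP = "" (length 0)


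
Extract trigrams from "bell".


Word: "bell" (length 4)
Number of trigrams = 4 - 3 + 1 = 2
  Position 0: "bel"
  Position 1: "ell"
Trigrams = "bel", "ell"


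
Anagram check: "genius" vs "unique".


Word 1: "genius" → sorted: eginsu
Word 2: "unique" → sorted: einquu
Same letters? eginsu != einquu
Anagram = No


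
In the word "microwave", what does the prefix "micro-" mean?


Prefix: micro-
Example: microwave = micro- + wave
Meaning = small


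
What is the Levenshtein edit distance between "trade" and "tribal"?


Word 1: "trade" (length 5)
Word 2: "tribal" (length 6)
One optimal edit sequence (insert/delete/substitute each cost 1):
  1. keep 't'
  2. keep 'r'
  3. insert 'i'  (+1)
  4. substitute 'a' -> 'b'  (+1)
  5. substitute 'd' -> 'a'  (+1)
  6. substitute 'e' -> 'l'  (+1)
Total edit operations: 4
Edit distance = 4


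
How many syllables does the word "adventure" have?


Word: "adventure"
Syllable breakdown: ad · ven · ture
Counting: 3 parts
= 3 syllables


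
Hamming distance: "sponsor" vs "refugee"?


Comparing character by character (same length = 7):
  Pos 0: 's' vs 'r' !=
  Pos 1: 'p' vs 'e' !=
  Pos 2: 'o' vs 'f' !=
  Pos 3: 'n' vs 'u' !=
  Pos 4: 's' vs 'g' !=
  Pos 5: 'o' vs 'e' !=
  Pos 6: 'r' vs 'e' !=
Hamming distance = 7


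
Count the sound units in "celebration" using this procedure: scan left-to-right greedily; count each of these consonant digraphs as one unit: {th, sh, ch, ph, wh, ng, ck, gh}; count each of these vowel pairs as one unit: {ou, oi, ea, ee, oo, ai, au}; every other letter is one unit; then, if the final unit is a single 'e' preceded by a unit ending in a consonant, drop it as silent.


Word: "celebration" (11 letters)
Left-to-right scan:
  1. 'c' (letter)
  2. 'e' (letter)
  3. 'l' (letter)
  4. 'e' (letter)
  5. 'b' (letter)
  6. 'r' (letter)
  7. 'a' (letter)
  8. 't' (letter)
  9. 'i' (letter)
  10. 'o' (letter)
  11. 'n' (letter)
Units from scan: 11
Sound units = 11 units


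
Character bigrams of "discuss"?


Word: "discuss" (length 7)
Number of bigrams = 7 - 2 + 1 = 6
  Position 0: "di"
  Position 1: "is"
  Position 2: "sc"
  Position 3: "cu"
  Position 4: "us"
  Position 5: "ss"
Bigrams = "di", "is", "sc", "cu", "us", "ss"


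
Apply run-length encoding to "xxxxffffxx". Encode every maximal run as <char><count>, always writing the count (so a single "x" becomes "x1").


String: "xxxxffffxx"
Scanning for consecutive runs:
  'x' x 4
  'f' x 4
  'x' x 2
RLE = "x4f4x2"


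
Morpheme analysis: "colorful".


Word: "colorful"
Morphemes: color | -ful
Each morpheme carries meaning
= 2 morphemes


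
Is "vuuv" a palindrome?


Word: "vuuv"
Reversed: "vuuv"
Forward == Backward? vuuv == vuuv
Palindrome = Yes


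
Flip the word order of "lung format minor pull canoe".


Original: "lung format minor pull canoe"
Words (1..n): lung | format | minor | pull | canoe
Reversed (n..1): canoe | pull | minor | format | lung
Result = "canoe pull minor format lung"


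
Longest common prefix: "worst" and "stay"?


Word 1: "worst"
Word 2: "stay"
Comparing from start:
  Pos 0: 'w' != 's' (stop)
LCP = "" (length 0)


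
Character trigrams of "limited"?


Word: "limited" (length 7)
Number of trigrams = 7 - 3 + 1 = 5
  Position 0: "lim"
  Position 1: "imi"
  Position 2: "mit"
  Position 3: "ite"
  Position 4: "ted"
Trigrams = "lim", "imi", "mit", "ite", "ted"


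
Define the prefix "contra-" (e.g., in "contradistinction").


Prefix: contra-
Example: contradistinction (contra- + distinction)
Meaning = against


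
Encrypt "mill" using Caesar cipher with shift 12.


Word: "mill"
Shift: 12
Each letter → (letter + shift) mod 26:
  'm' (12) + 12 = 24 → 'y'
  'i' (8) + 12 = 20 → 'u'
  'l' (11) + 12 = 23 → 'x'
  'l' (11) + 12 = 23 → 'x'
Result = "yuxx"


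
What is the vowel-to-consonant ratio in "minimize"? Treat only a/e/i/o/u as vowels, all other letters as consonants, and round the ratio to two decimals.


Word: "minimize"
Vowels (a,e,i,o,u): 4
Consonants: 4
Ratio = 4/4
= 1.00


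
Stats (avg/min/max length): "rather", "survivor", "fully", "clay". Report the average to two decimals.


Lengths: "rather"=6, "survivor"=8, "fully"=5, "clay"=4
Sum = 23, Count = 4
Average = 23/4 = 5.75
= avg=5.75, min=4, max=8


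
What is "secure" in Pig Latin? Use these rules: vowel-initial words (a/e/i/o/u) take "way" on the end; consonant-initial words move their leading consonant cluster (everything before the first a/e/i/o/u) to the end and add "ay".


Word: "secure"
Starts with consonant(s) → move to end, add 'ay'
Consonant cluster: "s"
Pig Latin = "ecuresay"


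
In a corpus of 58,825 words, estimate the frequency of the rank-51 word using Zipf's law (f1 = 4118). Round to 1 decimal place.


Zipf's law: f(r) = f(1) / r
f(1) = 4118
f(51) = 4118 / 51
= 80.7 occurrences


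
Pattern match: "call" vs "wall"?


Pattern of "call": [0, 1, 2, 2]
Pattern of "wall": [0, 1, 2, 2]
Patterns match
Same pattern = Yes


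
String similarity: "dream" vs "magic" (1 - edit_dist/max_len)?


Word 1: "dream" (length 5)
Word 2: "magic" (length 5)
One optimal edit sequence:
  1. substitute 'd' -> 'm'  (+1)
  2. substitute 'r' -> 'a'  (+1)
  3. substitute 'e' -> 'g'  (+1)
  4. substitute 'a' -> 'i'  (+1)
  5. substitute 'm' -> 'c'  (+1)
Edit distance = 5
Max length = max(5, 5) = 5
Similarity = 1 - 5/5
= 0.0000


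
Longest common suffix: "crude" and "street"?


Word 1: "crude"
Word 2: "street"
Comparing from end:
  Pos -1: 'e' != 't' (stop)
LCS = "" (length 0)


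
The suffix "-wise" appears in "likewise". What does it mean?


Suffix: -wise
Example: likewise (like + -wise)
Meaning = in the manner of


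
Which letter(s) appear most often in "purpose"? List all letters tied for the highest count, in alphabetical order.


Word: "purpose"
Letter counts:
  'e': 1
  'o': 1
  'p': 2
  'r': 1
  's': 1
  'u': 1
Maximum count = 2
Most frequent = 'p' (2 times each)


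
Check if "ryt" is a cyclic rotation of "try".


Word: "try", Candidate: "ryt"
Method: check if candidate is substring of word+word
"trytry" contains "ryt"? Yes
Is rotation = Yes


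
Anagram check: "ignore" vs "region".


Word 1: "ignore" → sorted: eginor
Word 2: "region" → sorted: eginor
Same letters? eginor == eginor
Anagram = Yes


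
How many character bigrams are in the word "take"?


Word: "take" (length 4)
Number of 2-grams = length - 2 + 1 = 4 - 2 + 1
= 3


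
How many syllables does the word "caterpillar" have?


Word: "caterpillar"
Syllable breakdown: cat · er · pil · lar
Counting: 4 parts
= 4 syllables


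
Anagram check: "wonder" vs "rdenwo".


Word 1: "wonder" → sorted: denorw
Word 2: "rdenwo" → sorted: denorw
Same letters? denorw == denorw
Anagram = Yes


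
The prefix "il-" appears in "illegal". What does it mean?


Prefix: il-
Example: illegal = il- + legal
Meaning = not


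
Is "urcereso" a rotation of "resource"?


Word: "resource", Candidate: "urcereso"
Method: check if candidate is substring of word+word
"resourceresource" contains "urcereso"? Yes
Is rotation = Yes


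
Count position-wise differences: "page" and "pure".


Comparing character by character (same length = 4):
  Pos 0: 'p' vs 'p' =
  Pos 1: 'a' vs 'u' !=
  Pos 2: 'g' vs 'r' !=
  Pos 3: 'e' vs 'e' =
Hamming distance = 2


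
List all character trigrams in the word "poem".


Word: "poem" (length 4)
Number of trigrams = 4 - 3 + 1 = 2
  Position 0: "poe"
  Position 1: "oem"
Trigrams = "poe", "oem"


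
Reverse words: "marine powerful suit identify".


Original: "marine powerful suit identify"
Words (1..n): marine | powerful | suit | identify
Reversed (n..1): identify | suit | powerful | marine
Result = "identify suit powerful marine"


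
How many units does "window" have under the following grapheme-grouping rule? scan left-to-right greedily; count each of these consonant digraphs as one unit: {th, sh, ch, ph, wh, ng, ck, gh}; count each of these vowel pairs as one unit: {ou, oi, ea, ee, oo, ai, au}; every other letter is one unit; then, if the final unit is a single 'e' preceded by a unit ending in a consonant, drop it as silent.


Word: "window" (6 letters)
Left-to-right scan:
  [1] 'w' (letter)
  [2] 'i' (letter)
  [3] 'n' (letter)
  [4] 'd' (letter)
  [5] 'o' (letter)
  [6] 'w' (letter)
Units from scan: 6
Sound units = 6 units


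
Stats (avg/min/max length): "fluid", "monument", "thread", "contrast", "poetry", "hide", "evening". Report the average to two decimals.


Lengths: "fluid"=5, "monument"=8, "thread"=6, "contrast"=8, "poetry"=6, "hide"=4, "evening"=7
Sum = 44, Count = 7
Average = 44/7 = 6.29
= avg=6.29, min=4, max=8


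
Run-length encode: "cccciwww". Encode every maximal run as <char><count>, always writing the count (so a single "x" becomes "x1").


String: "cccciwww"
Scanning for consecutive runs:
  'c' x 4
  'i' x 1
  'w' x 3
RLE = "c4i1w3"


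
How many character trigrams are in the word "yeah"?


Word: "yeah" (length 4)
Number of 3-grams = length - 3 + 1 = 4 - 3 + 1
= 2


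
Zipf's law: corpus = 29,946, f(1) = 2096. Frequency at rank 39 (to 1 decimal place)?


Zipf's law: f(r) = f(1) / r
f(1) = 2096
f(39) = 2096 / 39
= 53.7 occurrences


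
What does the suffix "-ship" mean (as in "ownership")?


Suffix: -ship
Example: ownership = owner + -ship
Meaning = state / position


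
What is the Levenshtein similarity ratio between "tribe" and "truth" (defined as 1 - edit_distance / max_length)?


Word 1: "tribe" (length 5)
Word 2: "truth" (length 5)
One optimal edit sequence:
  1. keep 't'
  2. keep 'r'
  3. substitute 'i' -> 'u'  (+1)
  4. substitute 'b' -> 't'  (+1)
  5. substitute 'e' -> 'h'  (+1)
Edit distance = 3
Max length = max(5, 5) = 5
Similarity = 1 - 3/5
= 0.4000


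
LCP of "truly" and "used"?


Word 1: "truly"
Word 2: "used"
Comparing from start:
  Pos 0: 't' != 'u' (stop)
LCP = "" (length 0)


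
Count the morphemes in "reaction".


Word: "reaction"
Morphemes: re- + act + -ion
Each morpheme carries meaning
= 3 morphemes


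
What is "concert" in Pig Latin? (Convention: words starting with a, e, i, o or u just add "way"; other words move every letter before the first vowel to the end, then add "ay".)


Word: "concert"
Starts with consonant(s) → move to end, add 'ay'
Consonant cluster: "c"
Pig Latin = "oncertcay"


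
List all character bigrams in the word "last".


Word: "last" (length 4)
Number of bigrams = 4 - 2 + 1 = 3
  Position 0: "la"
  Position 1: "as"
  Position 2: "st"
Bigrams = "la", "as", "st"


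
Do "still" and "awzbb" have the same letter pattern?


Pattern of "still": [0, 1, 2, 3, 3]
Pattern of "awzbb": [0, 1, 2, 3, 3]
Patterns match
Same pattern = Yes


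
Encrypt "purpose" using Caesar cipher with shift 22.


Word: "purpose"
Shift: 22
Each letter → (letter + shift) mod 26:
  'p' (15) + 22 = 11 → 'l'
  'u' (20) + 22 = 16 → 'q'
  'r' (17) + 22 = 13 → 'n'
  'p' (15) + 22 = 11 → 'l'
  'o' (14) + 22 = 10 → 'k'
  's' (18) + 22 = 14 → 'o'
  'e' (4) + 22 = 0 → 'a'
Result = "lqnlkoa"


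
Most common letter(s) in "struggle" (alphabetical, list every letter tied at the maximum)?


Word: "struggle"
Letter counts:
  'e': 1
  'g': 2
  'l': 1
  'r': 1
  's': 1
  't': 1
  'u': 1
Maximum count = 2
Most frequent = 'g' (2 times each)


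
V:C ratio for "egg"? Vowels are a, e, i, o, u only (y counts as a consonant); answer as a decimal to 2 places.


Word: "egg"
Vowels (a,e,i,o,u): 1
Consonants: 2
Ratio = 1/2
= 0.50


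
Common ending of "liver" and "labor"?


Word 1: "liver"
Word 2: "labor"
Comparing from end:
  Pos -1: 'r' == 'r'
  Pos -2: 'e' != 'o' (stop)
LCS = "r" (length 1)


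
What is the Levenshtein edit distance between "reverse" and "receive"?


Word 1: "reverse" (length 7)
Word 2: "receive" (length 7)
One optimal edit sequence (insert/delete/substitute each cost 1):
  1. keep 'r'
  2. keep 'e'
  3. substitute 'v' -> 'c'  (+1)
  4. keep 'e'
  5. substitute 'r' -> 'i'  (+1)
  6. substitute 's' -> 'v'  (+1)
  7. keep 'e'
Total edit operations: 3
Edit distance = 3


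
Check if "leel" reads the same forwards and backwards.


Word: "leel"
Reversed: "leel"
Forward == Backward? leel == leel
Palindrome = Yes


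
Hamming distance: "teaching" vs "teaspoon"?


Comparing character by character (same length = 8):
  Pos 0: 't' vs 't' =
  Pos 1: 'e' vs 'e' =
  Pos 2: 'a' vs 'a' =
  Pos 3: 'c' vs 's' !=
  Pos 4: 'h' vs 'p' !=
  Pos 5: 'i' vs 'o' !=
  Pos 6: 'n' vs 'o' !=
  Pos 7: 'g' vs 'n' !=
Hamming distance = 5


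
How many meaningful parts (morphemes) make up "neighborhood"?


Word: "neighborhood"
Morphemes: neighbor + -hood
Each morpheme carries meaning
= 2 morphemes


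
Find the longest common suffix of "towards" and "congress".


Word 1: "towards"
Word 2: "congress"
Comparing from end:
  Pos -1: 's' == 's'
  Pos -2: 'd' != 's' (stop)
LCS = "s" (length 1)


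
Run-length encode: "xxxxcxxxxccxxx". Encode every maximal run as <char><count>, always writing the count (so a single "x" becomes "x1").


String: "xxxxcxxxxccxxx"
Scanning for consecutive runs:
  'x' x 4
  'c' x 1
  'x' x 4
  'c' x 2
  'x' x 3
RLE = "x4c1x4c2x3"


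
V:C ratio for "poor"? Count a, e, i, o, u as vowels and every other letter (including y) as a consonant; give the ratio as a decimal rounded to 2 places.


Word: "poor"
Vowels (a,e,i,o,u): 2
Consonants: 2
Ratio = 2/2
= 1.00


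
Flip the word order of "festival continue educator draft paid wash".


Original: "festival continue educator draft paid wash"
Words (1..n): festival | continue | educator | draft | paid | wash
Reversed (n..1): wash | paid | draft | educator | continue | festival
Result = "wash paid draft educator continue festival"


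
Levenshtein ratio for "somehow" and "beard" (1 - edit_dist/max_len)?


Word 1: "somehow" (length 7)
Word 2: "beard" (length 5)
One optimal edit sequence:
  1. delete 's'  (+1)
  2. delete 'o'  (+1)
  3. substitute 'm' -> 'b'  (+1)
  4. keep 'e'
  5. substitute 'h' -> 'a'  (+1)
  6. substitute 'o' -> 'r'  (+1)
  7. substitute 'w' -> 'd'  (+1)
Edit distance = 6
Max length = max(7, 5) = 7
Similarity = 1 - 6/7
= 0.1429


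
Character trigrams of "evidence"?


Word: "evidence" (length 8)
Number of trigrams = 8 - 3 + 1 = 6
  Position 0: "evi"
  Position 1: "vid"
  Position 2: "ide"
  Position 3: "den"
  Position 4: "enc"
  Position 5: "nce"
Trigrams = "evi", "vid", "ide", "den", "enc", "nce"


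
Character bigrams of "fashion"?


Word: "fashion" (length 7)
Number of bigrams = 7 - 2 + 1 = 6
  Position 0: "fa"
  Position 1: "as"
  Position 2: "sh"
  Position 3: "hi"
  Position 4: "io"
  Position 5: "on"
Bigrams = "fa", "as", "sh", "hi", "io", "on"


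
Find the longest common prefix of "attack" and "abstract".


Word 1: "attack"
Word 2: "abstract"
Comparing from start:
  Pos 0: 'a' == 'a'
  Pos 1: 't' != 'b' (stop)
LCP = "a" (length 1)


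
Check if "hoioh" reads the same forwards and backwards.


Word: "hoioh"
Reversed: "hoioh"
Forward == Backward? hoioh == hoioh
Palindrome = Yes


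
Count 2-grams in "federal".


Word: "federal" (length 7)
Number of 2-grams = length - 2 + 1 = 7 - 2 + 1
= 6


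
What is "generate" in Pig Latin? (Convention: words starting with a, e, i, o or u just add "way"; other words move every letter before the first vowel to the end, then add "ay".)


Word: "generate"
Starts with consonant(s) → move to end, add 'ay'
Consonant cluster: "g"
Pig Latin = "enerategay"


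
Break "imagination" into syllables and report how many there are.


Word: "imagination"
Syllable breakdown: i · mag · i · na · tion
Counting: 5 parts
= 5 syllables


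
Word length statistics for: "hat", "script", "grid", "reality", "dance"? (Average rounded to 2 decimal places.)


Lengths: "hat"=3, "script"=6, "grid"=4, "reality"=7, "dance"=5
Sum = 25, Count = 5
Average = 25/5 = 5.00
= avg=5.00, min=3, max=7


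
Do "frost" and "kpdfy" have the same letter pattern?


Pattern of "frost": [0, 1, 2, 3, 4]
Pattern of "kpdfy": [0, 1, 2, 3, 4]
Patterns match
Same pattern = Yes
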